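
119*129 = 15351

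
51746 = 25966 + 25780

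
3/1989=1/663  =  0.00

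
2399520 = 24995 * 96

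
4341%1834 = 673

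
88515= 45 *1967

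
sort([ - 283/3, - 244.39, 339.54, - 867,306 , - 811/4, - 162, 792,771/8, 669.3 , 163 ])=[  -  867, - 244.39, - 811/4,- 162 , - 283/3, 771/8, 163,306, 339.54, 669.3,792]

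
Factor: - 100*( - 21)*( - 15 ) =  - 2^2 * 3^2*5^3*7^1 = -31500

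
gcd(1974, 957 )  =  3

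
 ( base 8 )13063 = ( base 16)1633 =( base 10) 5683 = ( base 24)9kj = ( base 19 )FE2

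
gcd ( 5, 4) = 1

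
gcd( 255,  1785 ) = 255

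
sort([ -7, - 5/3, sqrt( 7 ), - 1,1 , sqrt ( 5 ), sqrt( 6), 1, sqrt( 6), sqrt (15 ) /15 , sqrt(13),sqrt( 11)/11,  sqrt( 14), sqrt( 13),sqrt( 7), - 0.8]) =[ - 7,-5/3, - 1,-0.8,sqrt( 15)/15, sqrt( 11)/11, 1, 1, sqrt( 5), sqrt( 6 ),sqrt(6),sqrt( 7), sqrt( 7),  sqrt(13 ), sqrt( 13), sqrt( 14)]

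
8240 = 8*1030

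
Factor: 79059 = 3^1*19^2*73^1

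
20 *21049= 420980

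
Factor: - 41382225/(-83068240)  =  2^( - 4 )*3^3*5^1*101^1*521^( - 1 )*607^1 * 1993^ ( - 1 )  =  8276445/16613648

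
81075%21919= 15318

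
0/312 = 0 = 0.00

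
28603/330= 86 +223/330  =  86.68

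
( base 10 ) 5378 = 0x1502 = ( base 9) 7335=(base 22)B2A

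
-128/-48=8/3 = 2.67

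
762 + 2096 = 2858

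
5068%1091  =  704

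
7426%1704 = 610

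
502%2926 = 502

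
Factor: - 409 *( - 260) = 106340 = 2^2*5^1*13^1 * 409^1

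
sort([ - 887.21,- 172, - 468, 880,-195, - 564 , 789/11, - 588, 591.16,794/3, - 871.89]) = [ - 887.21, - 871.89 , - 588,-564, - 468, - 195, - 172, 789/11 , 794/3, 591.16, 880 ]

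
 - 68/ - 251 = 68/251 = 0.27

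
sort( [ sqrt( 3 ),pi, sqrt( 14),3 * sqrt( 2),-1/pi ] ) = [- 1/pi,sqrt ( 3 ),pi,sqrt( 14), 3*sqrt( 2 ) ] 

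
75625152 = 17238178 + 58386974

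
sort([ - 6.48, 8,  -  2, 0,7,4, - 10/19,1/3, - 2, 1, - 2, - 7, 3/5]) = [ - 7, - 6.48, - 2  , - 2, - 2, - 10/19, 0, 1/3,  3/5, 1, 4 , 7,8]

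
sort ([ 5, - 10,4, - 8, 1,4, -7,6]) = [ - 10,-8, - 7, 1,4,4,5,6 ] 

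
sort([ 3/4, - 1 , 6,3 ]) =[ - 1, 3/4, 3,6 ] 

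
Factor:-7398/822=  - 3^2 = -9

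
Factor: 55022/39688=2^( - 2 )*11^(-1 )*61^1= 61/44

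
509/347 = 1 + 162/347=1.47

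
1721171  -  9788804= - 8067633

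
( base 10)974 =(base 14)4d8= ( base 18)302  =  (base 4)33032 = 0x3ce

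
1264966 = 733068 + 531898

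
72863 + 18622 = 91485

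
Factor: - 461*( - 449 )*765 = 158346585=3^2*5^1*17^1*449^1*461^1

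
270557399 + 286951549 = 557508948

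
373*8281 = 3088813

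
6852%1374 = 1356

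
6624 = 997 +5627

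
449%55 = 9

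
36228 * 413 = 14962164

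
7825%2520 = 265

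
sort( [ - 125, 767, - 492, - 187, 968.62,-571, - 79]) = [ - 571, - 492,-187,-125, - 79,767,968.62 ]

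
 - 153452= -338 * 454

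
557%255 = 47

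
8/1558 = 4/779 = 0.01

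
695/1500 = 139/300 = 0.46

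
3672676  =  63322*58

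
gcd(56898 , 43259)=1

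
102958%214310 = 102958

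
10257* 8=82056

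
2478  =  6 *413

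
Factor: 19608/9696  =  2^( - 2)*19^1*43^1*101^( - 1)=817/404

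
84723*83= 7032009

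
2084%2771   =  2084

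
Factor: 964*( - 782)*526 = - 396524048 = -2^4*17^1*23^1  *  241^1 *263^1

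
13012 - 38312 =-25300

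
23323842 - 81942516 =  - 58618674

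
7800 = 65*120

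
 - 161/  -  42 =3  +  5/6 = 3.83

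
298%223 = 75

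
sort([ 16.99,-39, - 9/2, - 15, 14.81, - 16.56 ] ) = [ - 39 , - 16.56,-15,-9/2,14.81, 16.99]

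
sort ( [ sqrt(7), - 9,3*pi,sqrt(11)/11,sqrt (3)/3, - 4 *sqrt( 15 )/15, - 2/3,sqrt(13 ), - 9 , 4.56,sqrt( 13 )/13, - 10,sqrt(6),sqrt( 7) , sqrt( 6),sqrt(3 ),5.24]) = [ - 10, - 9 ,  -  9, - 4*sqrt ( 15)/15, - 2/3, sqrt( 13)/13,sqrt(11 ) /11  ,  sqrt( 3 )/3,sqrt( 3),sqrt( 6),sqrt( 6),sqrt( 7),sqrt (7) , sqrt( 13),4.56,5.24, 3*pi] 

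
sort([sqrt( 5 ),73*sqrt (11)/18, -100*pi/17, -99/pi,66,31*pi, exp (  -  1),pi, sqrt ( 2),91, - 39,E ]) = [ - 39, - 99/pi, - 100*pi/17,exp( -1) , sqrt( 2 ),sqrt( 5),E, pi, 73*sqrt( 11)/18, 66, 91, 31*pi]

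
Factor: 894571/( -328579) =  - 271^1 *3301^1*328579^( - 1) 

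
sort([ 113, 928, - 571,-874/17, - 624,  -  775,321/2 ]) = [- 775, - 624 , - 571 , - 874/17,  113,321/2 , 928] 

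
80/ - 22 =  -4+4/11 = - 3.64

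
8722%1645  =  497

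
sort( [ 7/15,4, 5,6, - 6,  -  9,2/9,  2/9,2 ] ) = [- 9, - 6, 2/9,2/9,7/15,2,4,5,6 ] 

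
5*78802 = 394010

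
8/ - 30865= - 8/30865 = - 0.00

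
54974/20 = 27487/10=2748.70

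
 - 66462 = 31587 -98049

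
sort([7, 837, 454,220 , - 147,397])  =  [-147,7, 220, 397, 454,  837] 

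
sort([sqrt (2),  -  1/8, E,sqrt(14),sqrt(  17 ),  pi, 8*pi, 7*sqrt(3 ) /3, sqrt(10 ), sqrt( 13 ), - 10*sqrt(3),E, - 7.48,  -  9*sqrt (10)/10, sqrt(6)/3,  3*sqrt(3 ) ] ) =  [-10*sqrt(3), - 7.48, - 9*sqrt(10) /10, - 1/8, sqrt(6)/3, sqrt(2),E, E,pi, sqrt( 10),sqrt( 13),  sqrt( 14) , 7*sqrt(3 )/3, sqrt(17), 3*sqrt( 3),8*pi ] 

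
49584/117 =16528/39 = 423.79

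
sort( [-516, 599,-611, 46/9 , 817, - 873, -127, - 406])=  [ - 873, - 611, - 516 ,-406,-127, 46/9, 599, 817 ]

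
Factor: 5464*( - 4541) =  - 24812024 =- 2^3*19^1*239^1*683^1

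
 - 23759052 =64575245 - 88334297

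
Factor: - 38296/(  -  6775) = 2^3*5^(-2 )*271^( - 1 )*4787^1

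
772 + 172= 944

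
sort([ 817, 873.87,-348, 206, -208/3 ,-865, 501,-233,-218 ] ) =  [ - 865,  -  348 ,-233, - 218, - 208/3,206,501, 817, 873.87 ]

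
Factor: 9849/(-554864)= -2^(  -  4)*3^1 *7^2*67^1*34679^ (  -  1 ) 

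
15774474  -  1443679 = 14330795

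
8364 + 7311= 15675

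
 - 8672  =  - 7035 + - 1637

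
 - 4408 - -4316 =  - 92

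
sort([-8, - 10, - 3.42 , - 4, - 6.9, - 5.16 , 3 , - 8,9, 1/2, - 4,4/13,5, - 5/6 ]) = [  -  10, - 8 , - 8, - 6.9, - 5.16, - 4, - 4,-3.42 , - 5/6, 4/13, 1/2, 3,5 , 9]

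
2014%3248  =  2014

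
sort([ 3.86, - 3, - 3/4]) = [- 3,-3/4,3.86]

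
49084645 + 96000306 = 145084951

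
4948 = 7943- 2995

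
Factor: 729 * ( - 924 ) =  - 673596 = - 2^2*3^7 * 7^1*11^1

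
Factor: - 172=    - 2^2*43^1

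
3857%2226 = 1631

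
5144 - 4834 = 310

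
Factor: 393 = 3^1 * 131^1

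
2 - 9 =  - 7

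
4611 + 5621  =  10232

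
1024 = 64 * 16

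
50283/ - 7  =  -7184 + 5/7 = -7183.29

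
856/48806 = 428/24403 = 0.02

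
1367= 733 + 634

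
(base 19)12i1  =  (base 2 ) 1111011110100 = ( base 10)7924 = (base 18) 1684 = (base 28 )a30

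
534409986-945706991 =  - 411297005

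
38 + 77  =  115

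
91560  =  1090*84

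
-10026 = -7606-2420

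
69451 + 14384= 83835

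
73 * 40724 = 2972852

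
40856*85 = 3472760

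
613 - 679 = - 66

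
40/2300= 2/115 = 0.02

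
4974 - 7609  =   - 2635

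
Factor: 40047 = 3^1*7^1*1907^1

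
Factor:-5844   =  - 2^2*3^1*487^1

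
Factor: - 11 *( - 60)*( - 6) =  - 2^3 * 3^2 * 5^1 * 11^1 = - 3960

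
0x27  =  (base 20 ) 1j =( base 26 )1d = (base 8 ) 47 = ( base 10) 39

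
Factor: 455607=3^2*23^1*31^1*71^1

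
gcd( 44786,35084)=98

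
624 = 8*78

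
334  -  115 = 219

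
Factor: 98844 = 2^2*3^1* 8237^1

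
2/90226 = 1/45113 = 0.00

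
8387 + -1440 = 6947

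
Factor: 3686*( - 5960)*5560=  - 2^7* 5^2*19^1 * 97^1 * 139^1*149^1 = - 122145193600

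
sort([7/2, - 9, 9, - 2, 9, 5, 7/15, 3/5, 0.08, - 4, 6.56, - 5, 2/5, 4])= [ - 9 , - 5,  -  4, - 2,0.08, 2/5,7/15  ,  3/5,7/2,4,5, 6.56, 9, 9 ]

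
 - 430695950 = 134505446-565201396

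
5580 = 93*60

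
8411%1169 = 228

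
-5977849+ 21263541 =15285692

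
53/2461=53/2461 = 0.02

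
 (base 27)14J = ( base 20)22G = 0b1101011000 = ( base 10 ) 856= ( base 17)2G6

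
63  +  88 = 151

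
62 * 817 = 50654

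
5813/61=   5813/61  =  95.30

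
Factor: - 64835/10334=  - 2^( - 1)*5^1*5167^( - 1)*12967^1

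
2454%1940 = 514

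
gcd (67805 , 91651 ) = 1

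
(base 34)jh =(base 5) 10123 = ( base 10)663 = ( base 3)220120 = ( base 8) 1227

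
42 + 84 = 126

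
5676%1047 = 441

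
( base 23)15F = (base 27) ob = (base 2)1010010011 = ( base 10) 659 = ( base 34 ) JD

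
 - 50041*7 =-350287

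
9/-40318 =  -9/40318 = - 0.00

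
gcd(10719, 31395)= 3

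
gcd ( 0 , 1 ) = 1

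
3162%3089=73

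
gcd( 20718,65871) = 9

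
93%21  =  9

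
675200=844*800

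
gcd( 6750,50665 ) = 5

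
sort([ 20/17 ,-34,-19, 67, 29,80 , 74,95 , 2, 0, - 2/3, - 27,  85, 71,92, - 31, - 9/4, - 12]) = [-34, - 31, - 27, - 19, - 12,-9/4, - 2/3, 0 , 20/17, 2, 29, 67,71, 74, 80, 85,92,95 ] 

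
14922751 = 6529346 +8393405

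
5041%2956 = 2085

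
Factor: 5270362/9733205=2^1*5^( - 1 )*449^1 *5869^1 *1946641^( - 1 ) 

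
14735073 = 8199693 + 6535380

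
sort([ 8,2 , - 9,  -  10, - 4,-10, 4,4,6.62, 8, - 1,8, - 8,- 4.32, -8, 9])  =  [ - 10,-10, - 9, - 8,-8 , - 4.32, - 4, - 1, 2, 4,4,  6.62,  8, 8, 8,  9]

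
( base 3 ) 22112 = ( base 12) 172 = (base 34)6q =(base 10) 230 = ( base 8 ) 346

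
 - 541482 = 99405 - 640887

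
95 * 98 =9310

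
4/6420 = 1/1605 = 0.00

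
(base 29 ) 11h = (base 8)1567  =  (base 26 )183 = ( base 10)887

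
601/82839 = 601/82839= 0.01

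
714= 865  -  151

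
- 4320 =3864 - 8184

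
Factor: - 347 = - 347^1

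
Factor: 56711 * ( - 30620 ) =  - 2^2*5^1*1531^1*56711^1 = - 1736490820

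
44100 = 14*3150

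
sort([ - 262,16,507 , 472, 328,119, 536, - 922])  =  [ -922, - 262, 16,119, 328, 472 , 507, 536]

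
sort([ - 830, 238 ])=[-830, 238]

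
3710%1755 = 200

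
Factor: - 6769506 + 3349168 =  - 2^1 * 283^1*6043^1 = - 3420338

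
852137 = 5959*143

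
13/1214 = 13/1214 = 0.01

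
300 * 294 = 88200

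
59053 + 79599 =138652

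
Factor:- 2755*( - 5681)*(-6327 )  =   - 99024857685 = -3^2*5^1*13^1*19^3 * 23^1*29^1*37^1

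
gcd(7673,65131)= 1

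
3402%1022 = 336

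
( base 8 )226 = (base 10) 150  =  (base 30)50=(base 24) 66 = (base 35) 4A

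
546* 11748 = 6414408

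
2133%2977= 2133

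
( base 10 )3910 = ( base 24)6IM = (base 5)111120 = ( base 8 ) 7506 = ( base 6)30034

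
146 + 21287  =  21433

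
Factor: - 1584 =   -  2^4*3^2*11^1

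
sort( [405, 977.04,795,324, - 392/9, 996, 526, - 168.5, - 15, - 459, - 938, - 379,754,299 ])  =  [ - 938 , - 459, - 379,-168.5, - 392/9,-15, 299,324, 405,526, 754, 795,977.04, 996 ]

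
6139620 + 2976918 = 9116538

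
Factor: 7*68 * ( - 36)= - 17136 = - 2^4*3^2*7^1*17^1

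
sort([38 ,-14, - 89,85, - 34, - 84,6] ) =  [-89  , - 84 , - 34, - 14,6,38, 85 ] 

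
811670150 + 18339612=830009762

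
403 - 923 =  - 520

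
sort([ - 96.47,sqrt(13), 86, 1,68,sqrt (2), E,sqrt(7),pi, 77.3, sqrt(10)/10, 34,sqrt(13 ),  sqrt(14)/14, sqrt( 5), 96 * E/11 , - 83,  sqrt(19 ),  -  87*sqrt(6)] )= [- 87*sqrt( 6), - 96.47,-83  ,  sqrt(14)/14 , sqrt(10 ) /10,1,sqrt(2),sqrt( 5), sqrt( 7) , E, pi, sqrt(13 ),sqrt( 13), sqrt(19 ),96*E/11, 34,68,77.3, 86 ] 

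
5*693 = 3465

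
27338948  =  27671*988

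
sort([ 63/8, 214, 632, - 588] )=[ - 588, 63/8, 214, 632] 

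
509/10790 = 509/10790 = 0.05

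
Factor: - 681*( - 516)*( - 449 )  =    -  157776804 = - 2^2 * 3^2 * 43^1*227^1*449^1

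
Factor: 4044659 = 29^1 * 211^1 * 661^1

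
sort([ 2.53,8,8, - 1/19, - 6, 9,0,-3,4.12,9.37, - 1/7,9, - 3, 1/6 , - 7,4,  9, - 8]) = [ - 8,  -  7, -6, - 3,-3,  -  1/7 ,- 1/19, 0,1/6, 2.53,  4 , 4.12,  8,8,9,9, 9, 9.37 ]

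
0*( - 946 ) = 0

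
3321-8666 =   -  5345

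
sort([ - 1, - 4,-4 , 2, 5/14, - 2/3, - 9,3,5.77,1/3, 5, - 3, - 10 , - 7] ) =[ - 10, - 9, - 7, - 4, - 4,  -  3 ,-1, - 2/3 , 1/3  ,  5/14, 2,3, 5,5.77]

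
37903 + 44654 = 82557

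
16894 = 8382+8512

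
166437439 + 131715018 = 298152457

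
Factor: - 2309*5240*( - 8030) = 2^4*5^2*11^1*73^1*131^1*2309^1=97156254800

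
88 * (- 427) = -37576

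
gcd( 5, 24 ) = 1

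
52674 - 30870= 21804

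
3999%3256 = 743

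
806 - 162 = 644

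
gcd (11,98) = 1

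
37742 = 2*18871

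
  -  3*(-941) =2823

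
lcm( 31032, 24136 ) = 217224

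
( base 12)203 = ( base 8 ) 443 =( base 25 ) bg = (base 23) CF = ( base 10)291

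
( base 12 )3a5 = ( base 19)1a6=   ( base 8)1055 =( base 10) 557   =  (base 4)20231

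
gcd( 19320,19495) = 35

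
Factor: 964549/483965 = 5^( - 1 ) * 43^(- 1)*73^2*181^1*2251^( - 1)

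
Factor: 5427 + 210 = 3^1*1879^1 = 5637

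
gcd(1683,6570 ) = 9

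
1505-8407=- 6902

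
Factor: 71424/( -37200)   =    -  48/25= - 2^4 *3^1*5^( - 2)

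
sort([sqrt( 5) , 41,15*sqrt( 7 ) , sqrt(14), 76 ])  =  [ sqrt( 5), sqrt( 14) , 15*sqrt(7 ),41, 76]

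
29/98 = 29/98 = 0.30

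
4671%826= 541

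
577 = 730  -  153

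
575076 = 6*95846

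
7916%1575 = 41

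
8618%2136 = 74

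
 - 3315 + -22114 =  - 25429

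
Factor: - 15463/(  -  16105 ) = 5^( - 1)*7^1*47^2*3221^( - 1)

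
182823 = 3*60941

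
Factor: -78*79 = -6162 = -2^1*3^1  *13^1*79^1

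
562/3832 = 281/1916 = 0.15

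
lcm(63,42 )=126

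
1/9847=1/9847 = 0.00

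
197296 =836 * 236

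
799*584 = 466616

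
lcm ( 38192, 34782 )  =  1947792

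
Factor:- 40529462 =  -2^1*17^1*31^1*38453^1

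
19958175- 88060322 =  - 68102147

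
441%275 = 166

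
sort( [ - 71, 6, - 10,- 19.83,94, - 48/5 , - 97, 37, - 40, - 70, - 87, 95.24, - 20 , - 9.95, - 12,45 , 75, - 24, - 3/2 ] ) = [ - 97, - 87, - 71, - 70 , - 40,-24, - 20 , - 19.83, - 12, - 10, - 9.95, - 48/5, - 3/2,6 , 37,  45, 75 , 94,95.24 ]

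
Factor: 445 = 5^1 * 89^1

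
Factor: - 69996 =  - 2^2 * 3^1*19^1*307^1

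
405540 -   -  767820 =1173360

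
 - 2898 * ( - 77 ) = 223146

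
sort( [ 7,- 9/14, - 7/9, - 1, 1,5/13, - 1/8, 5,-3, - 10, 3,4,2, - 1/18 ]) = [-10, - 3, - 1, - 7/9, - 9/14, - 1/8,- 1/18,5/13,1,2, 3, 4 , 5, 7 ]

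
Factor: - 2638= - 2^1*1319^1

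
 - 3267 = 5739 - 9006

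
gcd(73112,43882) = 74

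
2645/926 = 2 + 793/926 = 2.86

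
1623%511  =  90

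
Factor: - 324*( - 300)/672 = 2^( - 1) * 3^4*5^2*7^(-1 )= 2025/14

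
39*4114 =160446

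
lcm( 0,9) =0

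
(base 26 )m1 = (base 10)573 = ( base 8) 1075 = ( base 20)18d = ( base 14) 2CD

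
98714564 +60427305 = 159141869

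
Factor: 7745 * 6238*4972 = 240213777320 = 2^3*5^1*11^1 * 113^1* 1549^1*3119^1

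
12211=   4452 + 7759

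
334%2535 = 334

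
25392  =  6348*4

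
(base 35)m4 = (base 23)1af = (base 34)mq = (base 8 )1406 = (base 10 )774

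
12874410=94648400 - 81773990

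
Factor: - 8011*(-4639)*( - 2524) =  - 2^2 * 631^1*4639^1*8011^1 = -93799485196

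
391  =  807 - 416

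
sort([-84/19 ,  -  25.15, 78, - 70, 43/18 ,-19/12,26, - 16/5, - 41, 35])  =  [ - 70, - 41,-25.15 ,-84/19,-16/5,  -  19/12, 43/18, 26 , 35 , 78] 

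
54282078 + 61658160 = 115940238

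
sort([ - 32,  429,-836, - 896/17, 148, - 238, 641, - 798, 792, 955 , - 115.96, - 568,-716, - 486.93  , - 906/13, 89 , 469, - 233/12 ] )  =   [-836 , - 798, - 716, - 568, - 486.93 , - 238, - 115.96, - 906/13, - 896/17, - 32,-233/12, 89, 148, 429,  469, 641,792, 955 ] 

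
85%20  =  5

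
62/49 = 1 + 13/49 = 1.27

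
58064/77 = 58064/77 = 754.08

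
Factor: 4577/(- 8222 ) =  - 2^( -1 )*23^1* 199^1 * 4111^(-1)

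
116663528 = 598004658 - 481341130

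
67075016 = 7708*8702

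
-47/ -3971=47/3971 = 0.01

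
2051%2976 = 2051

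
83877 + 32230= 116107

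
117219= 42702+74517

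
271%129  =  13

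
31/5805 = 31/5805  =  0.01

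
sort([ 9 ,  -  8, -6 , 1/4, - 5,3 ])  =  [-8, - 6  , - 5,1/4, 3, 9]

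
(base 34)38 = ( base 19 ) 5F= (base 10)110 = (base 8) 156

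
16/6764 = 4/1691  =  0.00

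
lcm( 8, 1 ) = 8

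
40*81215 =3248600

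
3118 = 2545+573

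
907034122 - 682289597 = 224744525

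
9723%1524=579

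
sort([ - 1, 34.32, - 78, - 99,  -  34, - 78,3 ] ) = [  -  99, - 78, - 78, - 34, - 1 , 3, 34.32 ] 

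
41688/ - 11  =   -3790 + 2/11 =-3789.82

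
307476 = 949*324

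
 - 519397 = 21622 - 541019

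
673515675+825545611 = 1499061286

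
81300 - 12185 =69115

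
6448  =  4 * 1612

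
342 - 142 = 200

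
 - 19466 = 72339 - 91805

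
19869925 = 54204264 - 34334339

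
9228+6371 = 15599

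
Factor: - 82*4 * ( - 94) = 2^4*41^1*47^1 = 30832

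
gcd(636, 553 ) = 1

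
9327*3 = 27981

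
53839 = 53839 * 1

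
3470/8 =1735/4  =  433.75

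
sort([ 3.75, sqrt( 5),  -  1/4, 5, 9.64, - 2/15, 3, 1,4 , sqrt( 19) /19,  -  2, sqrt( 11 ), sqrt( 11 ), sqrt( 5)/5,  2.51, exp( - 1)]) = [  -  2, - 1/4, - 2/15,sqrt( 19 )/19, exp (-1),sqrt( 5)/5, 1  ,  sqrt(5 ) , 2.51,3,  sqrt(11 ), sqrt( 11 ), 3.75,  4,5, 9.64]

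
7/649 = 7/649 = 0.01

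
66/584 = 33/292 =0.11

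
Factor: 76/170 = 2^1*5^( - 1 )*17^( - 1)*19^1 = 38/85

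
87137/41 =2125 + 12/41 =2125.29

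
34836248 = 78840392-44004144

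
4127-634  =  3493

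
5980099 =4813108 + 1166991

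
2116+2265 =4381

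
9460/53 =9460/53= 178.49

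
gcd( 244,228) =4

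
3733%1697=339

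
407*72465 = 29493255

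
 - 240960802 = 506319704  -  747280506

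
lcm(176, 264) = 528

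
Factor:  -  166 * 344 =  - 57104 =-  2^4*43^1 * 83^1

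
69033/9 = 23011/3=7670.33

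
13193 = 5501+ 7692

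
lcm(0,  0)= 0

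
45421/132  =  344  +  13/132 = 344.10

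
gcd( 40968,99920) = 8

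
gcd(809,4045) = 809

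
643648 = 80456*8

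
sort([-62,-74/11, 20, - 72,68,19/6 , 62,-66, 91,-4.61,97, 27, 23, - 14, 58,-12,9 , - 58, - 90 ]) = [ - 90, - 72, - 66,  -  62,-58, - 14, - 12, - 74/11,-4.61,19/6,9,20, 23,27, 58, 62, 68,91,97] 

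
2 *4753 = 9506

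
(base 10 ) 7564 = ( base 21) h34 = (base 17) 192g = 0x1d8c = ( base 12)4464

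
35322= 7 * 5046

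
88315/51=5195/3 = 1731.67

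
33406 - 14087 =19319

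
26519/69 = 1153/3 = 384.33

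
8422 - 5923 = 2499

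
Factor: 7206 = 2^1 * 3^1*1201^1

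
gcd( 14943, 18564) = 51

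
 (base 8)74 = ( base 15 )40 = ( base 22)2g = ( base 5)220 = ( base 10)60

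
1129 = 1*1129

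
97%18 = 7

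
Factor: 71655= 3^1*5^1*17^1*281^1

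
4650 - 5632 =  - 982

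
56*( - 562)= - 31472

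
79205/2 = 79205/2 = 39602.50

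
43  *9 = 387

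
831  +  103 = 934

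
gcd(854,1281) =427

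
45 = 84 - 39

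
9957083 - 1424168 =8532915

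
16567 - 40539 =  - 23972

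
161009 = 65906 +95103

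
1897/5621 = 271/803 = 0.34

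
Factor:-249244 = -2^2 * 62311^1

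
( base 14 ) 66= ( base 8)132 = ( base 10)90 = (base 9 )110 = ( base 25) 3F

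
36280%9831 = 6787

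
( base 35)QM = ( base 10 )932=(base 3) 1021112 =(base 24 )1EK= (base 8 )1644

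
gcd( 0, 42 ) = 42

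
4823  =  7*689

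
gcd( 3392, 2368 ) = 64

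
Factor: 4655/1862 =2^( - 1)*5^1 = 5/2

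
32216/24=4027/3 = 1342.33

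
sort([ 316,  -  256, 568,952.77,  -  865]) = [ - 865  , - 256,316 , 568,952.77]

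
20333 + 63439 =83772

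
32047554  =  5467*5862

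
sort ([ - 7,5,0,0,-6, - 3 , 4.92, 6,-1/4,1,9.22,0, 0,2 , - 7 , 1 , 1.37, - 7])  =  [-7,  -  7, - 7, -6, - 3 , - 1/4,0,0, 0,0,  1,1,1.37, 2,4.92 , 5 , 6 , 9.22]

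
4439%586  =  337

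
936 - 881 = 55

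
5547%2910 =2637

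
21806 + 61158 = 82964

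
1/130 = 1/130 = 0.01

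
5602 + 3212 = 8814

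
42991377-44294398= -1303021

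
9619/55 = 9619/55 = 174.89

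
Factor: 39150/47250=5^( - 1 )*7^( - 1 )*29^1 = 29/35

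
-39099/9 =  - 13033/3 = - 4344.33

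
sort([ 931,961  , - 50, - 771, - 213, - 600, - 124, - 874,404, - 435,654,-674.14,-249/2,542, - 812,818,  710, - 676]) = [ - 874, - 812, - 771, - 676,-674.14, - 600, -435, -213, - 249/2,-124, - 50, 404, 542, 654,  710, 818,931,961 ]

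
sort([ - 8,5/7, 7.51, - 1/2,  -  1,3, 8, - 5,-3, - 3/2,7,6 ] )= [ - 8, - 5, - 3,- 3/2, - 1, - 1/2,5/7,3, 6,7,7.51,8]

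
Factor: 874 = 2^1*19^1*23^1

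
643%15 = 13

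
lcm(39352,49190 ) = 196760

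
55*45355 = 2494525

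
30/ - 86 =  -15/43 = -0.35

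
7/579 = 7/579 = 0.01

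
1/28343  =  1/28343  =  0.00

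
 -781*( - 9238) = 7214878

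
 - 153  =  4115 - 4268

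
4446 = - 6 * ( - 741)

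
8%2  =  0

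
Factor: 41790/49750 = 3^1 * 5^( -2)*7^1 = 21/25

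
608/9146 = 304/4573 = 0.07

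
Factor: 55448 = 2^3*29^1*239^1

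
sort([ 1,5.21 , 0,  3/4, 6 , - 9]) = [-9, 0,3/4, 1, 5.21, 6 ]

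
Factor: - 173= - 173^1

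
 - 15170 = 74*( - 205 ) 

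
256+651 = 907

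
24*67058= 1609392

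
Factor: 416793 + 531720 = 3^1*421^1*751^1  =  948513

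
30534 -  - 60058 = 90592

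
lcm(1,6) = 6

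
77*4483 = 345191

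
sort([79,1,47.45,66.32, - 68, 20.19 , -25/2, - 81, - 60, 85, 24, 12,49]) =[ - 81, - 68,  -  60,-25/2, 1 , 12, 20.19 , 24,47.45, 49 , 66.32,  79, 85] 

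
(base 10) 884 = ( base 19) 28A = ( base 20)244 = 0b1101110100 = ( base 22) 1I4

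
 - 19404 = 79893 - 99297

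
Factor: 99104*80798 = 2^6*19^1*71^1*163^1*569^1 = 8007404992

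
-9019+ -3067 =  - 12086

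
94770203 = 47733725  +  47036478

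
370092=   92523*4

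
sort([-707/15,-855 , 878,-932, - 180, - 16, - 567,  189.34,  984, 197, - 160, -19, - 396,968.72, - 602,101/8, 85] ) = [-932, - 855, - 602,  -  567,  -  396, - 180, - 160,-707/15, - 19, - 16, 101/8,85,189.34,197,  878,968.72,984 ]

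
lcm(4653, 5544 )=260568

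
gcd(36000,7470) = 90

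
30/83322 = 5/13887 = 0.00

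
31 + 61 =92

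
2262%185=42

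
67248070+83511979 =150760049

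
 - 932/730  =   - 466/365 = -  1.28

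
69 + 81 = 150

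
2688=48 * 56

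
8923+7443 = 16366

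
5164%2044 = 1076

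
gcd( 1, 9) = 1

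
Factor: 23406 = 2^1*3^1*47^1*83^1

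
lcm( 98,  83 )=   8134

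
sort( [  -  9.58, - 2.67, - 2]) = [-9.58, - 2.67, - 2]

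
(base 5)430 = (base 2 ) 1110011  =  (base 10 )115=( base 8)163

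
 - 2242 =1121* (- 2) 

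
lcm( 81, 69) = 1863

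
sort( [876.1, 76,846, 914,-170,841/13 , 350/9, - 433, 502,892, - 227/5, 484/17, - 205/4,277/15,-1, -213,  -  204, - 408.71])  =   [ - 433, - 408.71, - 213 , - 204, - 170, -205/4, - 227/5 , - 1,277/15, 484/17, 350/9,841/13,76,502,846,876.1,892, 914 ]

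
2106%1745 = 361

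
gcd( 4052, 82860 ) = 4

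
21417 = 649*33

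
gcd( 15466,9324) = 74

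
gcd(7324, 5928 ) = 4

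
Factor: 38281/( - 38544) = - 2^( - 4)* 3^ (  -  1 )*11^ ( - 1)*73^(-1)*38281^1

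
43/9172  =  43/9172 = 0.00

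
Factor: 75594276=2^2*3^3*699947^1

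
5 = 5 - 0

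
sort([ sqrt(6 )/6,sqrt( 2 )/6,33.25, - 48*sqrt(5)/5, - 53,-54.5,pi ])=[  -  54.5,-53, - 48*sqrt(5 ) /5,sqrt( 2) /6,sqrt(6 ) /6,pi,33.25]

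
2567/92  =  2567/92= 27.90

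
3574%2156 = 1418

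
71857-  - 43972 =115829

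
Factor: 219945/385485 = 11^1*43^1*829^( - 1)   =  473/829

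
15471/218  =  15471/218 = 70.97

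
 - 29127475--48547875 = 19420400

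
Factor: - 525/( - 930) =2^ ( -1)* 5^1*7^1*31^( - 1) =35/62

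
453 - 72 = 381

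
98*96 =9408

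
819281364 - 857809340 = - 38527976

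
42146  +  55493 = 97639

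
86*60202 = 5177372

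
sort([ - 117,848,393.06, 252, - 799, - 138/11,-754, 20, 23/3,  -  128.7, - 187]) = [-799, - 754, - 187, - 128.7,  -  117,-138/11,  23/3,20,252,393.06, 848]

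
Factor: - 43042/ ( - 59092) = 2^( -1)*11^(- 1)*17^(  -  1 )*79^( - 1)*21521^1 = 21521/29546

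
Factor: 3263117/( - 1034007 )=-251009/79539= - 3^( - 1)*11^1*19^1*1201^1*26513^( - 1) 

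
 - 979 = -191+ - 788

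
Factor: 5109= 3^1*13^1*131^1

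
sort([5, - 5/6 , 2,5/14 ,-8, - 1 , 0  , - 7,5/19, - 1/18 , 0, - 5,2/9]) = [ - 8, - 7, - 5, - 1, - 5/6, - 1/18,0,0, 2/9,5/19 , 5/14, 2,5 ]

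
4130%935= 390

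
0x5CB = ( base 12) A37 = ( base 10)1483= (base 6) 10511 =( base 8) 2713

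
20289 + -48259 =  - 27970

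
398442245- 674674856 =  - 276232611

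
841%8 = 1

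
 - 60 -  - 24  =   - 36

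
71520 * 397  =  28393440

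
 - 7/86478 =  - 1  +  12353/12354 =-0.00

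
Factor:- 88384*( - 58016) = 5127686144 =2^11*7^2*37^1*1381^1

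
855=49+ 806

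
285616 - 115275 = 170341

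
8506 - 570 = 7936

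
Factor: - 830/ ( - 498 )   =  5/3 = 3^( - 1 )*5^1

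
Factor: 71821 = 71821^1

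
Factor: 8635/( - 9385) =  - 11^1*157^1*1877^ ( - 1 )=- 1727/1877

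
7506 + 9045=16551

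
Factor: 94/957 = 2^1*3^( - 1 )*11^( - 1 )*29^( - 1 )*47^1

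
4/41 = 4/41   =  0.10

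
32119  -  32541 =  - 422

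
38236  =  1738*22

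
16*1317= 21072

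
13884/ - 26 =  - 534/1 = - 534.00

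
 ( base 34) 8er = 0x2617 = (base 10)9751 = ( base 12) 5787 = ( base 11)7365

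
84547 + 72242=156789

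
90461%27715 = 7316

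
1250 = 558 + 692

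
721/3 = 240 + 1/3  =  240.33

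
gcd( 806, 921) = 1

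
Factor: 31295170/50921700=2^ (-1 )*3^( -1)*5^ (  -  1) *269^( - 1 )*631^ (- 1)  *  3129517^1=3129517/5092170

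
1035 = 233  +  802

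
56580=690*82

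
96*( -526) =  - 50496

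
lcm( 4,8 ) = 8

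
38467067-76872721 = - 38405654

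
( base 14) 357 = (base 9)818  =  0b1010011001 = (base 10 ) 665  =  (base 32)kp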